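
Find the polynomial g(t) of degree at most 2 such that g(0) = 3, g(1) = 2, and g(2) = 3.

g(t) = t^2 - 2t + 3

Write g(t) = at^2 + bt + c. Substituting each data point gives a linear system:
  c = 3
  a + b + c = 2
  4a + 2b + c = 3
Solving the system yields a = 1, b = -2, c = 3.
So g(t) = t^2 - 2t + 3.
Check: g(1) = 2. ✓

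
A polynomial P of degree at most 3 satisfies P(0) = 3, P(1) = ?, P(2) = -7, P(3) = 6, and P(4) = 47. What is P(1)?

On equispaced nodes a degree-3 polynomial has vanishing fourth forward difference, so
  P(0) - 4·P(1) + 6·P(2) - 4·P(3) + P(4) = 0.
Substituting the known values and solving for P(1):
  -4·P(1) = 16
  P(1) = -4.

-4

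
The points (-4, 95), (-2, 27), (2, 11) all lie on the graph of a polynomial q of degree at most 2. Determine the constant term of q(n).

Write q(n) = an^2 + bn + c. Substituting each data point gives a linear system:
  16a - 4b + c = 95
  4a - 2b + c = 27
  4a + 2b + c = 11
Solving the system yields a = 5, b = -4, c = -1.
So q(n) = 5n^2 - 4n - 1.
The constant term is -1.

-1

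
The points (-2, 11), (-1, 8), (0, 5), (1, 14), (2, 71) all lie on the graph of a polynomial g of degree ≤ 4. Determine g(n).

Write g(n) = an^4 + bn^3 + cn^2 + dn + e. Substituting each data point gives a linear system:
  16a - 8b + 4c - 2d + e = 11
  a - b + c - d + e = 8
  e = 5
  a + b + c + d + e = 14
  16a + 8b + 4c + 2d + e = 71
Solving the system yields a = 1, b = 4, c = 5, d = -1, e = 5.
So g(n) = n⁴ + 4n³ + 5n² - n + 5.
Check: g(0) = 5. ✓

g(n) = n^4 + 4n^3 + 5n^2 - n + 5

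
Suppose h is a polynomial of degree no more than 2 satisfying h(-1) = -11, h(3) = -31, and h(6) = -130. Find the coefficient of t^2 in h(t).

-4

Write h(t) = at^2 + bt + c. Substituting each data point gives a linear system:
  a - b + c = -11
  9a + 3b + c = -31
  36a + 6b + c = -130
Solving the system yields a = -4, b = 3, c = -4.
So h(t) = -4t^2 + 3t - 4.
The leading coefficient is -4.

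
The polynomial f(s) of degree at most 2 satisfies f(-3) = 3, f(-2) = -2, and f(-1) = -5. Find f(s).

f(s) = s^2 - 6

Write f(s) = as^2 + bs + c. Substituting each data point gives a linear system:
  9a - 3b + c = 3
  4a - 2b + c = -2
  a - b + c = -5
Solving the system yields a = 1, b = 0, c = -6.
So f(s) = s^2 - 6.
Check: f(-3) = 3. ✓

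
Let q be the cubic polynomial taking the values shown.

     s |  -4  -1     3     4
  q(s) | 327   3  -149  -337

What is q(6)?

Write q(s) = as^3 + bs^2 + cs + d. Substituting each data point gives a linear system:
  -64a + 16b - 4c + d = 327
  -a + b - c + d = 3
  27a + 9b + 3c + d = -149
  64a + 16b + 4c + d = -337
Solving the system yields a = -5, b = 0, c = -3, d = -5.
So q(s) = -5s³ - 3s - 5.
Then q(6) = -1103.

-1103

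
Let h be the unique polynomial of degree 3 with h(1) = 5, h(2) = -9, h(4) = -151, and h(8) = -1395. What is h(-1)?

9

Using the Lagrange interpolation formula with nodes 1, 2, 4, 8:
  L_0(x) = (x - 2)(x - 4)(x - 8) / -21
  L_1(x) = (x - 1)(x - 4)(x - 8) / 12
  L_2(x) = (x - 1)(x - 2)(x - 8) / -24
  L_3(x) = (x - 1)(x - 2)(x - 4) / 168
Then h(x) = 5·L_0(x) - 9·L_1(x) - 151·L_2(x) - 1395·L_3(x).
Expanding and collecting terms gives h(x) = -3x^3 + 2x^2 + x + 5.
Evaluating at x = -1: h(-1) = 9.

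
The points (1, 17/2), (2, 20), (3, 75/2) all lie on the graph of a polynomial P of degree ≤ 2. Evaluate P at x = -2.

Write P(x) = ax^2 + bx + c. Substituting each data point gives a linear system:
  a + b + c = 17/2
  4a + 2b + c = 20
  9a + 3b + c = 75/2
Solving the system yields a = 3, b = 5/2, c = 3.
So P(x) = 3x² + (5/2)x + 3.
Then P(-2) = 10.

10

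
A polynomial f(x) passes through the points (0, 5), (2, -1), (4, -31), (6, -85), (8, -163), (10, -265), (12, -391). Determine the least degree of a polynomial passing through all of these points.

2

Forward differences of the values at x = 0, 2, 4, 6, 8, 10, 12:
  f  : 5  -1  -31  -85  -163  -265  -391
  Δ  : -6  -30  -54  -78  -102  -126
  Δ^2: -24  -24  -24  -24  -24
  Δ^3: 0  0  0  0
  Δ^4: 0  0  0
  Δ^5: 0  0
  Δ^6: 0
The second differences are constant (-24) and nonzero, while all higher differences vanish, so the minimal degree is 2.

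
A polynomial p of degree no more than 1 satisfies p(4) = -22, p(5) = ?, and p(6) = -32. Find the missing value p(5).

On equispaced nodes a degree-1 polynomial has vanishing second forward difference, so
  p(4) - 2·p(5) + p(6) = 0.
Substituting the known values and solving for p(5):
  -2·p(5) = 54
  p(5) = -27.

-27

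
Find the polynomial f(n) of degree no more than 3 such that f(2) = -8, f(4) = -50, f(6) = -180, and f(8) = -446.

f(n) = -n^3 + n^2 + n - 6

Write f(n) = an^3 + bn^2 + cn + d. Substituting each data point gives a linear system:
  8a + 4b + 2c + d = -8
  64a + 16b + 4c + d = -50
  216a + 36b + 6c + d = -180
  512a + 64b + 8c + d = -446
Solving the system yields a = -1, b = 1, c = 1, d = -6.
So f(n) = -n^3 + n^2 + n - 6.
Check: f(4) = -50. ✓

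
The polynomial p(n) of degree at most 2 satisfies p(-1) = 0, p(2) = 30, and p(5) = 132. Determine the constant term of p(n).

Write p(n) = an^2 + bn + c. Substituting each data point gives a linear system:
  a - b + c = 0
  4a + 2b + c = 30
  25a + 5b + c = 132
Solving the system yields a = 4, b = 6, c = 2.
So p(n) = 4n^2 + 6n + 2.
The constant term is 2.

2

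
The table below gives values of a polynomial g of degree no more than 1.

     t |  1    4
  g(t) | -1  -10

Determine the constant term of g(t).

Write g(t) = at + b. Substituting each data point gives a linear system:
  a + b = -1
  4a + b = -10
Solving the system yields a = -3, b = 2.
So g(t) = -3t + 2.
The constant term is 2.

2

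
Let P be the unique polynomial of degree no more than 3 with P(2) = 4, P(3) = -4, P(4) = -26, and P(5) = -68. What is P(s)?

P(s) = -s^3 + 2s^2 + s + 2

Write P(s) = as^3 + bs^2 + cs + d. Substituting each data point gives a linear system:
  8a + 4b + 2c + d = 4
  27a + 9b + 3c + d = -4
  64a + 16b + 4c + d = -26
  125a + 25b + 5c + d = -68
Solving the system yields a = -1, b = 2, c = 1, d = 2.
So P(s) = -s³ + 2s² + s + 2.
Check: P(3) = -4. ✓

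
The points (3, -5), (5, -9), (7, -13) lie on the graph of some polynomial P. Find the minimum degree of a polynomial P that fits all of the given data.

Forward differences of the values at x = 3, 5, 7:
  P  : -5  -9  -13
  Δ  : -4  -4
  Δ^2: 0
The first differences are constant (-4) and nonzero, while all higher differences vanish, so the minimal degree is 1.

1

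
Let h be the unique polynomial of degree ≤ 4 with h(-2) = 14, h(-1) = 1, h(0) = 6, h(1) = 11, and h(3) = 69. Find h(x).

h(x) = x^4 - x^3 - x^2 + 6x + 6

Write h(x) = ax^4 + bx^3 + cx^2 + dx + e. Substituting each data point gives a linear system:
  16a - 8b + 4c - 2d + e = 14
  a - b + c - d + e = 1
  e = 6
  a + b + c + d + e = 11
  81a + 27b + 9c + 3d + e = 69
Solving the system yields a = 1, b = -1, c = -1, d = 6, e = 6.
So h(x) = x⁴ - x³ - x² + 6x + 6.
Check: h(0) = 6. ✓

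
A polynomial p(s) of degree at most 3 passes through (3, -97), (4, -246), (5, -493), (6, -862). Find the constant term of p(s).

Write p(s) = as^3 + bs^2 + cs + d. Substituting each data point gives a linear system:
  27a + 9b + 3c + d = -97
  64a + 16b + 4c + d = -246
  125a + 25b + 5c + d = -493
  216a + 36b + 6c + d = -862
Solving the system yields a = -4, b = -1, c = 6, d = 2.
So p(s) = -4s^3 - s^2 + 6s + 2.
The constant term is 2.

2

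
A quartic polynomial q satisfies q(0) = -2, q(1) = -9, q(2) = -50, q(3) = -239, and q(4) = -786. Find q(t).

q(t) = -4t^4 + 5t^3 - 4t^2 - 4t - 2

Write q(t) = at^4 + bt^3 + ct^2 + dt + e. Substituting each data point gives a linear system:
  e = -2
  a + b + c + d + e = -9
  16a + 8b + 4c + 2d + e = -50
  81a + 27b + 9c + 3d + e = -239
  256a + 64b + 16c + 4d + e = -786
Solving the system yields a = -4, b = 5, c = -4, d = -4, e = -2.
So q(t) = -4t⁴ + 5t³ - 4t² - 4t - 2.
Check: q(2) = -50. ✓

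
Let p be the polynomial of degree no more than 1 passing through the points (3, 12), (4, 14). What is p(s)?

Write p(s) = as + b. Substituting each data point gives a linear system:
  3a + b = 12
  4a + b = 14
Solving the system yields a = 2, b = 6.
So p(s) = 2s + 6.
Check: p(4) = 14. ✓

p(s) = 2s + 6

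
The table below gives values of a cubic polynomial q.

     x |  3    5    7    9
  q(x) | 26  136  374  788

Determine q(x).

q(x) = x^3 + x^2 - 2x - 4

Using the Lagrange interpolation formula with nodes 3, 5, 7, 9:
  L_0(x) = (x - 5)(x - 7)(x - 9) / -48
  L_1(x) = (x - 3)(x - 7)(x - 9) / 16
  L_2(x) = (x - 3)(x - 5)(x - 9) / -16
  L_3(x) = (x - 3)(x - 5)(x - 7) / 48
Then q(x) = 26·L_0(x) + 136·L_1(x) + 374·L_2(x) + 788·L_3(x).
Expanding and collecting terms gives q(x) = x^3 + x^2 - 2x - 4.
Check: q(9) = 788. ✓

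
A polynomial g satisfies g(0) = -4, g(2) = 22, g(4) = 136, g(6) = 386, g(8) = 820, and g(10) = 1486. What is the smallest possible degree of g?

3

Forward differences of the values at t = 0, 2, 4, 6, 8, 10:
  g  : -4  22  136  386  820  1486
  Δ  : 26  114  250  434  666
  Δ^2: 88  136  184  232
  Δ^3: 48  48  48
  Δ^4: 0  0
  Δ^5: 0
The third differences are constant (48) and nonzero, while all higher differences vanish, so the minimal degree is 3.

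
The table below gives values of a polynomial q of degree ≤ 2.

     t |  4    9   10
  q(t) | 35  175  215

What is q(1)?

Write q(t) = at^2 + bt + c. Substituting each data point gives a linear system:
  16a + 4b + c = 35
  81a + 9b + c = 175
  100a + 10b + c = 215
Solving the system yields a = 2, b = 2, c = -5.
So q(t) = 2t^2 + 2t - 5.
Then q(1) = -1.

-1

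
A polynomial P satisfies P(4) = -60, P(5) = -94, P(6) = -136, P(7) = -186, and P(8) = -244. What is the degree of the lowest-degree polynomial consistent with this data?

Forward differences of the values at t = 4, 5, 6, 7, 8:
  P  : -60  -94  -136  -186  -244
  Δ  : -34  -42  -50  -58
  Δ^2: -8  -8  -8
  Δ^3: 0  0
  Δ^4: 0
The second differences are constant (-8) and nonzero, while all higher differences vanish, so the minimal degree is 2.

2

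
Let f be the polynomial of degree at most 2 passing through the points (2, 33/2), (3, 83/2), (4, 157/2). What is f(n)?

f(n) = 6n^2 - 5n + 5/2

Write f(n) = an^2 + bn + c. Substituting each data point gives a linear system:
  4a + 2b + c = 33/2
  9a + 3b + c = 83/2
  16a + 4b + c = 157/2
Solving the system yields a = 6, b = -5, c = 5/2.
So f(n) = 6n^2 - 5n + 5/2.
Check: f(2) = 33/2. ✓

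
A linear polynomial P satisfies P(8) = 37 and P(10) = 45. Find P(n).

Using the Lagrange interpolation formula with nodes 8, 10:
  L_0(n) = (n - 10) / -2
  L_1(n) = (n - 8) / 2
Then P(n) = 37·L_0(n) + 45·L_1(n).
Expanding and collecting terms gives P(n) = 4n + 5.
Check: P(8) = 37. ✓

P(n) = 4n + 5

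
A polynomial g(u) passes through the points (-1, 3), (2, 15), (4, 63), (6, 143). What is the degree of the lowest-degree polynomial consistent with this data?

Divided differences on the nodes -1, 2, 4, 6:
  order 0: 3  15  63  143
  order 1: 4  24  40
  order 2: 4  4
  order 3: 0
The order-2 divided differences are all 4 (nonzero) and every higher order vanishes, so the data lies on a polynomial of degree exactly 2.

2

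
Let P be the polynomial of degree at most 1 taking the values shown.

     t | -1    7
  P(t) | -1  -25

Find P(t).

Using the Lagrange interpolation formula with nodes -1, 7:
  L_0(t) = (t - 7) / -8
  L_1(t) = (t + 1) / 8
Then P(t) = -1·L_0(t) - 25·L_1(t).
Expanding and collecting terms gives P(t) = -3t - 4.
Check: P(-1) = -1. ✓

P(t) = -3t - 4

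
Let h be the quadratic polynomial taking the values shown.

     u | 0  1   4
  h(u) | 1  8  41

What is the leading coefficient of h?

Write h(u) = au^2 + bu + c. Substituting each data point gives a linear system:
  c = 1
  a + b + c = 8
  16a + 4b + c = 41
Solving the system yields a = 1, b = 6, c = 1.
So h(u) = u^2 + 6u + 1.
The leading coefficient is 1.

1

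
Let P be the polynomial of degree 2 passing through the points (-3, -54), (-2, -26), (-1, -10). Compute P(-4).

Using the Lagrange interpolation formula with nodes -3, -2, -1:
  L_0(n) = (n + 2)(n + 1) / 2
  L_1(n) = (n + 3)(n + 1) / -1
  L_2(n) = (n + 3)(n + 2) / 2
Then P(n) = -54·L_0(n) - 26·L_1(n) - 10·L_2(n).
Expanding and collecting terms gives P(n) = -6n^2 - 2n - 6.
Evaluating at n = -4: P(-4) = -94.

-94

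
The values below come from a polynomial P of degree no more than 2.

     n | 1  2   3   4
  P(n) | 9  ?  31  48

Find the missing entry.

The 3 known points determine the degree-2 polynomial uniquely.
Write P(n) = an^2 + bn + c. Substituting each data point gives a linear system:
  a + b + c = 9
  9a + 3b + c = 31
  16a + 4b + c = 48
Solving the system yields a = 2, b = 3, c = 4.
So P(n) = 2n^2 + 3n + 4.
Then P(2) = 18.

18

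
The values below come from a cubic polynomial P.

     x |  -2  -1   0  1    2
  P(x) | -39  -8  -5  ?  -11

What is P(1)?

On equispaced nodes a degree-3 polynomial has vanishing fourth forward difference, so
  P(-2) - 4·P(-1) + 6·P(0) - 4·P(1) + P(2) = 0.
Substituting the known values and solving for P(1):
  -4·P(1) = 48
  P(1) = -12.

-12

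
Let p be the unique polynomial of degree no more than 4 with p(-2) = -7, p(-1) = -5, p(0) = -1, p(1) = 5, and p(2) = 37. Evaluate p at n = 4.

395

Write p(n) = an^4 + bn^3 + cn^2 + dn + e. Substituting each data point gives a linear system:
  16a - 8b + 4c - 2d + e = -7
  a - b + c - d + e = -5
  e = -1
  a + b + c + d + e = 5
  16a + 8b + 4c + 2d + e = 37
Solving the system yields a = 1, b = 2, c = 0, d = 3, e = -1.
So p(n) = n⁴ + 2n³ + 3n - 1.
Then p(4) = 395.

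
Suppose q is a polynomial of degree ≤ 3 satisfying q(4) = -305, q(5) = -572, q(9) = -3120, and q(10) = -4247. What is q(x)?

Write q(x) = ax^3 + bx^2 + cx + d. Substituting each data point gives a linear system:
  64a + 16b + 4c + d = -305
  125a + 25b + 5c + d = -572
  729a + 81b + 9c + d = -3120
  1000a + 100b + 10c + d = -4247
Solving the system yields a = -4, b = -2, c = -5, d = 3.
So q(x) = -4x³ - 2x² - 5x + 3.
Check: q(9) = -3120. ✓

q(x) = -4x^3 - 2x^2 - 5x + 3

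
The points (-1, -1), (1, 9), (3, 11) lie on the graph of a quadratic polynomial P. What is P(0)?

5

Using the Lagrange interpolation formula with nodes -1, 1, 3:
  L_0(u) = (u - 1)(u - 3) / 8
  L_1(u) = (u + 1)(u - 3) / -4
  L_2(u) = (u + 1)(u - 1) / 8
Then P(u) = -1·L_0(u) + 9·L_1(u) + 11·L_2(u).
Expanding and collecting terms gives P(u) = -u^2 + 5u + 5.
Evaluating at u = 0: P(0) = 5.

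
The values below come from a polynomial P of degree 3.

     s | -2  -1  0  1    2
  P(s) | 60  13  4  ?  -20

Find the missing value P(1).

On equispaced nodes a degree-3 polynomial has vanishing fourth forward difference, so
  P(-2) - 4·P(-1) + 6·P(0) - 4·P(1) + P(2) = 0.
Substituting the known values and solving for P(1):
  -4·P(1) = -12
  P(1) = 3.

3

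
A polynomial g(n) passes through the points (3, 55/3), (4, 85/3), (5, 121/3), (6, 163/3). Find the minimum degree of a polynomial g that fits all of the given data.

Forward differences of the values at n = 3, 4, 5, 6:
  g  : 55/3  85/3  121/3  163/3
  Δ  : 10  12  14
  Δ^2: 2  2
  Δ^3: 0
The second differences are constant (2) and nonzero, while all higher differences vanish, so the minimal degree is 2.

2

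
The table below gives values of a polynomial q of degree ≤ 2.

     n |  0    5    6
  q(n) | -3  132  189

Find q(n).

Write q(n) = an^2 + bn + c. Substituting each data point gives a linear system:
  c = -3
  25a + 5b + c = 132
  36a + 6b + c = 189
Solving the system yields a = 5, b = 2, c = -3.
So q(n) = 5n^2 + 2n - 3.
Check: q(6) = 189. ✓

q(n) = 5n^2 + 2n - 3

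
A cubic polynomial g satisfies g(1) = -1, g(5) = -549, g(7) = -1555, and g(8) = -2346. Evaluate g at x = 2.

-30

Write g(x) = ax^3 + bx^2 + cx + d. Substituting each data point gives a linear system:
  a + b + c + d = -1
  125a + 25b + 5c + d = -549
  343a + 49b + 7c + d = -1555
  512a + 64b + 8c + d = -2346
Solving the system yields a = -5, b = 4, c = -6, d = 6.
So g(x) = -5x^3 + 4x^2 - 6x + 6.
Then g(2) = -30.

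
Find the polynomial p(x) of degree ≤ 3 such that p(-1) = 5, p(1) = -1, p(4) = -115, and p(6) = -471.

p(x) = -3x^3 + 5x^2 - 3

Write p(x) = ax^3 + bx^2 + cx + d. Substituting each data point gives a linear system:
  -a + b - c + d = 5
  a + b + c + d = -1
  64a + 16b + 4c + d = -115
  216a + 36b + 6c + d = -471
Solving the system yields a = -3, b = 5, c = 0, d = -3.
So p(x) = -3x^3 + 5x^2 - 3.
Check: p(4) = -115. ✓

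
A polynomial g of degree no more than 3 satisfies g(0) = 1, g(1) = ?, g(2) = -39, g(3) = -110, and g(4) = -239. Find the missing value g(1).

-8

The 4 known points determine the degree-3 polynomial uniquely.
Write g(t) = at^3 + bt^2 + ct + d. Substituting each data point gives a linear system:
  d = 1
  8a + 4b + 2c + d = -39
  27a + 9b + 3c + d = -110
  64a + 16b + 4c + d = -239
Solving the system yields a = -3, b = -2, c = -4, d = 1.
So g(t) = -3t³ - 2t² - 4t + 1.
Then g(1) = -8.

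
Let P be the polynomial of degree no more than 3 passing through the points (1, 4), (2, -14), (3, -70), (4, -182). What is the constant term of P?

Write P(s) = as^3 + bs^2 + cs + d. Substituting each data point gives a linear system:
  a + b + c + d = 4
  8a + 4b + 2c + d = -14
  27a + 9b + 3c + d = -70
  64a + 16b + 4c + d = -182
Solving the system yields a = -3, b = -1, c = 6, d = 2.
So P(s) = -3s³ - s² + 6s + 2.
The constant term is 2.

2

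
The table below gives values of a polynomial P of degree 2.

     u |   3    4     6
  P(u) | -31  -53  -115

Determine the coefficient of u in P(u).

Write P(u) = au^2 + bu + c. Substituting each data point gives a linear system:
  9a + 3b + c = -31
  16a + 4b + c = -53
  36a + 6b + c = -115
Solving the system yields a = -3, b = -1, c = -1.
So P(u) = -3u^2 - u - 1.
The coefficient of u is -1.

-1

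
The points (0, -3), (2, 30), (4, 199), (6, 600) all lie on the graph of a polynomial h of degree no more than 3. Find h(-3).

-15/2

Forward differences of the values at u = 0, 2, 4, 6:
  h  : -3  30  199  600
  Δ  : 33  169  401
  Δ^2: 136  232
  Δ^3: 96
The third differences are constant, confirming degree 3.
Interpolating (Newton forward form) and evaluating at u = -3 gives h(-3) = -15/2.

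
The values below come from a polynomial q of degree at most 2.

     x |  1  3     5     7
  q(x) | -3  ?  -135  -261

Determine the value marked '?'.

-49

The 3 known points determine the degree-2 polynomial uniquely.
Write q(x) = ax^2 + bx + c. Substituting each data point gives a linear system:
  a + b + c = -3
  25a + 5b + c = -135
  49a + 7b + c = -261
Solving the system yields a = -5, b = -3, c = 5.
So q(x) = -5x² - 3x + 5.
Then q(3) = -49.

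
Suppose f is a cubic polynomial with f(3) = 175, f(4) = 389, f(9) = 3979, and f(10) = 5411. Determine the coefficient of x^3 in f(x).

5

Write f(x) = ax^3 + bx^2 + cx + d. Substituting each data point gives a linear system:
  27a + 9b + 3c + d = 175
  64a + 16b + 4c + d = 389
  729a + 81b + 9c + d = 3979
  1000a + 100b + 10c + d = 5411
Solving the system yields a = 5, b = 4, c = 1, d = 1.
So f(x) = 5x^3 + 4x^2 + x + 1.
The leading coefficient is 5.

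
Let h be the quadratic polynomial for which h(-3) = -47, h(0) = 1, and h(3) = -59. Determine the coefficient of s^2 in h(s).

Write h(s) = as^2 + bs + c. Substituting each data point gives a linear system:
  9a - 3b + c = -47
  c = 1
  9a + 3b + c = -59
Solving the system yields a = -6, b = -2, c = 1.
So h(s) = -6s^2 - 2s + 1.
The leading coefficient is -6.

-6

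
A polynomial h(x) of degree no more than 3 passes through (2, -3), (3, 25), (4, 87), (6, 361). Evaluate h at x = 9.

1327

Using the Lagrange interpolation formula with nodes 2, 3, 4, 6:
  L_0(x) = (x - 3)(x - 4)(x - 6) / -8
  L_1(x) = (x - 2)(x - 4)(x - 6) / 3
  L_2(x) = (x - 2)(x - 3)(x - 6) / -4
  L_3(x) = (x - 2)(x - 3)(x - 4) / 24
Then h(x) = -3·L_0(x) + 25·L_1(x) + 87·L_2(x) + 361·L_3(x).
Expanding and collecting terms gives h(x) = 2x^3 - x^2 - 5x - 5.
Evaluating at x = 9: h(9) = 1327.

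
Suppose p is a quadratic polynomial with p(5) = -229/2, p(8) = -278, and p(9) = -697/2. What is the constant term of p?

-2

Write p(n) = an^2 + bn + c. Substituting each data point gives a linear system:
  25a + 5b + c = -229/2
  64a + 8b + c = -278
  81a + 9b + c = -697/2
Solving the system yields a = -4, b = -5/2, c = -2.
So p(n) = -4n^2 - (5/2)n - 2.
The constant term is -2.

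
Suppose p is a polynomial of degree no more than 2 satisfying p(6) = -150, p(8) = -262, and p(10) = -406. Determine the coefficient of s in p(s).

0

Write p(s) = as^2 + bs + c. Substituting each data point gives a linear system:
  36a + 6b + c = -150
  64a + 8b + c = -262
  100a + 10b + c = -406
Solving the system yields a = -4, b = 0, c = -6.
So p(s) = -4s^2 - 6.
The coefficient of s is 0.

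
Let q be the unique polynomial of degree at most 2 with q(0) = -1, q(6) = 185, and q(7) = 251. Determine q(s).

q(s) = 5s^2 + s - 1

Using the Lagrange interpolation formula with nodes 0, 6, 7:
  L_0(s) = (s - 6)(s - 7) / 42
  L_1(s) = s(s - 7) / -6
  L_2(s) = s(s - 6) / 7
Then q(s) = -1·L_0(s) + 185·L_1(s) + 251·L_2(s).
Expanding and collecting terms gives q(s) = 5s^2 + s - 1.
Check: q(7) = 251. ✓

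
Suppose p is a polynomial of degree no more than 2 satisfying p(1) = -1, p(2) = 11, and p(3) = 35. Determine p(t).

p(t) = 6t^2 - 6t - 1

Write p(t) = at^2 + bt + c. Substituting each data point gives a linear system:
  a + b + c = -1
  4a + 2b + c = 11
  9a + 3b + c = 35
Solving the system yields a = 6, b = -6, c = -1.
So p(t) = 6t^2 - 6t - 1.
Check: p(1) = -1. ✓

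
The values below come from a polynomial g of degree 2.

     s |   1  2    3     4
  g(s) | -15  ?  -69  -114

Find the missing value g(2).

The 3 known points determine the degree-2 polynomial uniquely.
Write g(s) = as^2 + bs + c. Substituting each data point gives a linear system:
  a + b + c = -15
  9a + 3b + c = -69
  16a + 4b + c = -114
Solving the system yields a = -6, b = -3, c = -6.
So g(s) = -6s^2 - 3s - 6.
Then g(2) = -36.

-36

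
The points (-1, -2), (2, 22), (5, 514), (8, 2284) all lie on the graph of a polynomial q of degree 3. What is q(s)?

q(s) = 5s^3 - 4s^2 - 3s + 4

Write q(s) = as^3 + bs^2 + cs + d. Substituting each data point gives a linear system:
  -a + b - c + d = -2
  8a + 4b + 2c + d = 22
  125a + 25b + 5c + d = 514
  512a + 64b + 8c + d = 2284
Solving the system yields a = 5, b = -4, c = -3, d = 4.
So q(s) = 5s^3 - 4s^2 - 3s + 4.
Check: q(2) = 22. ✓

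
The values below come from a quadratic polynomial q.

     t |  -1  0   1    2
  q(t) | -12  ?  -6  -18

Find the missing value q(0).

On equispaced nodes a degree-2 polynomial has vanishing third forward difference, so
  - q(-1) + 3·q(0) - 3·q(1) + q(2) = 0.
Substituting the known values and solving for q(0):
  3·q(0) = -12
  q(0) = -4.

-4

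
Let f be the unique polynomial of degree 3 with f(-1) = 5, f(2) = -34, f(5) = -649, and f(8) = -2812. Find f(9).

-4045

Using the Lagrange interpolation formula with nodes -1, 2, 5, 8:
  L_0(u) = (u - 2)(u - 5)(u - 8) / -162
  L_1(u) = (u + 1)(u - 5)(u - 8) / 54
  L_2(u) = (u + 1)(u - 2)(u - 8) / -54
  L_3(u) = (u + 1)(u - 2)(u - 5) / 162
Then f(u) = 5·L_0(u) - 34·L_1(u) - 649·L_2(u) - 2812·L_3(u).
Expanding and collecting terms gives f(u) = -6u^3 + 4u^2 + u - 4.
Evaluating at u = 9: f(9) = -4045.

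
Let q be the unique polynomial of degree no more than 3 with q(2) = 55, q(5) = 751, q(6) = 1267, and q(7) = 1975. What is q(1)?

Write q(n) = an^3 + bn^2 + cn + d. Substituting each data point gives a linear system:
  8a + 4b + 2c + d = 55
  125a + 25b + 5c + d = 751
  216a + 36b + 6c + d = 1267
  343a + 49b + 7c + d = 1975
Solving the system yields a = 5, b = 6, c = -5, d = 1.
So q(n) = 5n^3 + 6n^2 - 5n + 1.
Then q(1) = 7.

7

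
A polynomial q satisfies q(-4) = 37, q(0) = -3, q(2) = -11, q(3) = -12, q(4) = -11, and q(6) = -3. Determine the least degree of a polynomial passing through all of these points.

2

Divided differences on the nodes -4, 0, 2, 3, 4, 6:
  order 0: 37  -3  -11  -12  -11  -3
  order 1: -10  -4  -1  1  4
  order 2: 1  1  1  1
  order 3: 0  0  0
  order 4: 0  0
  order 5: 0
The order-2 divided differences are all 1 (nonzero) and every higher order vanishes, so the data lies on a polynomial of degree exactly 2.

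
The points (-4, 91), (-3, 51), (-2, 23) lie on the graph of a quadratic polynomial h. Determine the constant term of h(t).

3

Write h(t) = at^2 + bt + c. Substituting each data point gives a linear system:
  16a - 4b + c = 91
  9a - 3b + c = 51
  4a - 2b + c = 23
Solving the system yields a = 6, b = 2, c = 3.
So h(t) = 6t^2 + 2t + 3.
The constant term is 3.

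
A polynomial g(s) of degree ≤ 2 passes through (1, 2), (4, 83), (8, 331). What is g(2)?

Using the Lagrange interpolation formula with nodes 1, 4, 8:
  L_0(s) = (s - 4)(s - 8) / 21
  L_1(s) = (s - 1)(s - 8) / -12
  L_2(s) = (s - 1)(s - 4) / 28
Then g(s) = 2·L_0(s) + 83·L_1(s) + 331·L_2(s).
Expanding and collecting terms gives g(s) = 5s^2 + 2s - 5.
Evaluating at s = 2: g(2) = 19.

19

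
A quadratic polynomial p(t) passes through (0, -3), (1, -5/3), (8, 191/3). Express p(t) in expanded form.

p(t) = t^2 + (1/3)t - 3

Write p(t) = at^2 + bt + c. Substituting each data point gives a linear system:
  c = -3
  a + b + c = -5/3
  64a + 8b + c = 191/3
Solving the system yields a = 1, b = 1/3, c = -3.
So p(t) = t^2 + (1/3)t - 3.
Check: p(0) = -3. ✓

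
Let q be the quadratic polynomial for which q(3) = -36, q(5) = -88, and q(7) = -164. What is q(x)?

Write q(x) = ax^2 + bx + c. Substituting each data point gives a linear system:
  9a + 3b + c = -36
  25a + 5b + c = -88
  49a + 7b + c = -164
Solving the system yields a = -3, b = -2, c = -3.
So q(x) = -3x^2 - 2x - 3.
Check: q(7) = -164. ✓

q(x) = -3x^2 - 2x - 3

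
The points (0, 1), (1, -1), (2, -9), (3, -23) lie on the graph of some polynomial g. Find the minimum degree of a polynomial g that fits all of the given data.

Forward differences of the values at u = 0, 1, 2, 3:
  g  : 1  -1  -9  -23
  Δ  : -2  -8  -14
  Δ^2: -6  -6
  Δ^3: 0
The second differences are constant (-6) and nonzero, while all higher differences vanish, so the minimal degree is 2.

2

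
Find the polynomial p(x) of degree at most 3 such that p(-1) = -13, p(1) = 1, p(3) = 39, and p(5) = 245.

p(x) = 3x^3 - 6x^2 + 4x

Using the Lagrange interpolation formula with nodes -1, 1, 3, 5:
  L_0(x) = (x - 1)(x - 3)(x - 5) / -48
  L_1(x) = (x + 1)(x - 3)(x - 5) / 16
  L_2(x) = (x + 1)(x - 1)(x - 5) / -16
  L_3(x) = (x + 1)(x - 1)(x - 3) / 48
Then p(x) = -13·L_0(x) + 1·L_1(x) + 39·L_2(x) + 245·L_3(x).
Expanding and collecting terms gives p(x) = 3x³ - 6x² + 4x.
Check: p(5) = 245. ✓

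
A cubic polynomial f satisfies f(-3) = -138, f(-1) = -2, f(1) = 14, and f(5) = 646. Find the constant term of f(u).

6

Write f(u) = au^3 + bu^2 + cu + d. Substituting each data point gives a linear system:
  -27a + 9b - 3c + d = -138
  -a + b - c + d = -2
  a + b + c + d = 14
  125a + 25b + 5c + d = 646
Solving the system yields a = 5, b = 0, c = 3, d = 6.
So f(u) = 5u^3 + 3u + 6.
The constant term is 6.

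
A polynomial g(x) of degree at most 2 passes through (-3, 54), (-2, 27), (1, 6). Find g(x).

Using the Lagrange interpolation formula with nodes -3, -2, 1:
  L_0(x) = (x + 2)(x - 1) / 4
  L_1(x) = (x + 3)(x - 1) / -3
  L_2(x) = (x + 3)(x + 2) / 12
Then g(x) = 54·L_0(x) + 27·L_1(x) + 6·L_2(x).
Expanding and collecting terms gives g(x) = 5x^2 - 2x + 3.
Check: g(-2) = 27. ✓

g(x) = 5x^2 - 2x + 3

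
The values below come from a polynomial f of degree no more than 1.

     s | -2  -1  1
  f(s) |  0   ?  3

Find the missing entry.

The 2 known points determine the degree-1 polynomial uniquely.
Write f(s) = as + b. Substituting each data point gives a linear system:
  -2a + b = 0
  a + b = 3
Solving the system yields a = 1, b = 2.
So f(s) = s + 2.
Then f(-1) = 1.

1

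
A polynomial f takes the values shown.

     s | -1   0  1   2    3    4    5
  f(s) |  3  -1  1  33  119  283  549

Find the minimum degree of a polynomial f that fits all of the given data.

Forward differences of the values at s = -1, 0, 1, 2, 3, 4, 5:
  f  : 3  -1  1  33  119  283  549
  Δ  : -4  2  32  86  164  266
  Δ^2: 6  30  54  78  102
  Δ^3: 24  24  24  24
  Δ^4: 0  0  0
  Δ^5: 0  0
  Δ^6: 0
The third differences are constant (24) and nonzero, while all higher differences vanish, so the minimal degree is 3.

3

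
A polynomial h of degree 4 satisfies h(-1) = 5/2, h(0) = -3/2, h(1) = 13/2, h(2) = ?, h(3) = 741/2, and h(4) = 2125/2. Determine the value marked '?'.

The 5 known points determine the degree-4 polynomial uniquely.
Write h(x) = ax^4 + bx^3 + cx^2 + dx + e. Substituting each data point gives a linear system:
  a - b + c - d + e = 5/2
  e = -3/2
  a + b + c + d + e = 13/2
  81a + 27b + 9c + 3d + e = 741/2
  256a + 64b + 16c + 4d + e = 2125/2
Solving the system yields a = 3, b = 4, c = 3, d = -2, e = -3/2.
So h(x) = 3x^4 + 4x^3 + 3x^2 - 2x - 3/2.
Then h(2) = 173/2.

173/2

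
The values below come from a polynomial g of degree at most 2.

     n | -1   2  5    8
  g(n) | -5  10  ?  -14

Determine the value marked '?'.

On equispaced nodes a degree-2 polynomial has vanishing third forward difference, so
  - g(-1) + 3·g(2) - 3·g(5) + g(8) = 0.
Substituting the known values and solving for g(5):
  -3·g(5) = -21
  g(5) = 7.

7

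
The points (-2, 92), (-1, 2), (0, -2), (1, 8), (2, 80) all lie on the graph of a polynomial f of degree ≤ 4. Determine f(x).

f(x) = 5x^4 - 2x^3 + 2x^2 + 5x - 2

Write f(x) = ax^4 + bx^3 + cx^2 + dx + e. Substituting each data point gives a linear system:
  16a - 8b + 4c - 2d + e = 92
  a - b + c - d + e = 2
  e = -2
  a + b + c + d + e = 8
  16a + 8b + 4c + 2d + e = 80
Solving the system yields a = 5, b = -2, c = 2, d = 5, e = -2.
So f(x) = 5x⁴ - 2x³ + 2x² + 5x - 2.
Check: f(-1) = 2. ✓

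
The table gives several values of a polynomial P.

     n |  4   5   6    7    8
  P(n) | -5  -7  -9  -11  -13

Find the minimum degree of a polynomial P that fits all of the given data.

1

Forward differences of the values at n = 4, 5, 6, 7, 8:
  P  : -5  -7  -9  -11  -13
  Δ  : -2  -2  -2  -2
  Δ^2: 0  0  0
  Δ^3: 0  0
  Δ^4: 0
The first differences are constant (-2) and nonzero, while all higher differences vanish, so the minimal degree is 1.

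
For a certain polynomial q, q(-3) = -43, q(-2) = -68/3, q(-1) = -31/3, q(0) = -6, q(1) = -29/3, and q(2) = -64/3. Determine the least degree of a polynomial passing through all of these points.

Forward differences of the values at t = -3, -2, -1, 0, 1, 2:
  q  : -43  -68/3  -31/3  -6  -29/3  -64/3
  Δ  : 61/3  37/3  13/3  -11/3  -35/3
  Δ^2: -8  -8  -8  -8
  Δ^3: 0  0  0
  Δ^4: 0  0
  Δ^5: 0
The second differences are constant (-8) and nonzero, while all higher differences vanish, so the minimal degree is 2.

2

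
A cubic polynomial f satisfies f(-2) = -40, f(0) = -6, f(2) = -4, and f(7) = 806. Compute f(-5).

-466

Write f(t) = at^3 + bt^2 + ct + d. Substituting each data point gives a linear system:
  -8a + 4b - 2c + d = -40
  d = -6
  8a + 4b + 2c + d = -4
  343a + 49b + 7c + d = 806
Solving the system yields a = 3, b = -4, c = -3, d = -6.
So f(t) = 3t³ - 4t² - 3t - 6.
Then f(-5) = -466.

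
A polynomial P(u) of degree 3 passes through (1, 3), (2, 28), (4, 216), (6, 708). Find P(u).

Write P(u) = au^3 + bu^2 + cu + d. Substituting each data point gives a linear system:
  a + b + c + d = 3
  8a + 4b + 2c + d = 28
  64a + 16b + 4c + d = 216
  216a + 36b + 6c + d = 708
Solving the system yields a = 3, b = 2, c = -2, d = 0.
So P(u) = 3u^3 + 2u^2 - 2u.
Check: P(2) = 28. ✓

P(u) = 3u^3 + 2u^2 - 2u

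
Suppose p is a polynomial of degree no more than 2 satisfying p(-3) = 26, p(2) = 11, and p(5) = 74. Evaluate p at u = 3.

26

Using the Lagrange interpolation formula with nodes -3, 2, 5:
  L_0(u) = (u - 2)(u - 5) / 40
  L_1(u) = (u + 3)(u - 5) / -15
  L_2(u) = (u + 3)(u - 2) / 24
Then p(u) = 26·L_0(u) + 11·L_1(u) + 74·L_2(u).
Expanding and collecting terms gives p(u) = 3u^2 - 1.
Evaluating at u = 3: p(3) = 26.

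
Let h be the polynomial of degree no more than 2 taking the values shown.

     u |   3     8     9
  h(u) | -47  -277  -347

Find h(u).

Write h(u) = au^2 + bu + c. Substituting each data point gives a linear system:
  9a + 3b + c = -47
  64a + 8b + c = -277
  81a + 9b + c = -347
Solving the system yields a = -4, b = -2, c = -5.
So h(u) = -4u² - 2u - 5.
Check: h(9) = -347. ✓

h(u) = -4u^2 - 2u - 5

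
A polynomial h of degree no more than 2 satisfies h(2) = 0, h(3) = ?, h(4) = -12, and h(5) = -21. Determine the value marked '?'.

The 3 known points determine the degree-2 polynomial uniquely.
Write h(u) = au^2 + bu + c. Substituting each data point gives a linear system:
  4a + 2b + c = 0
  16a + 4b + c = -12
  25a + 5b + c = -21
Solving the system yields a = -1, b = 0, c = 4.
So h(u) = -u^2 + 4.
Then h(3) = -5.

-5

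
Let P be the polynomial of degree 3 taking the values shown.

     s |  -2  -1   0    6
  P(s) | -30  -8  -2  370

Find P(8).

Write P(s) = as^3 + bs^2 + cs + d. Substituting each data point gives a linear system:
  -8a + 4b - 2c + d = -30
  -a + b - c + d = -8
  d = -2
  216a + 36b + 6c + d = 370
Solving the system yields a = 2, b = -2, c = 2, d = -2.
So P(s) = 2s^3 - 2s^2 + 2s - 2.
Then P(8) = 910.

910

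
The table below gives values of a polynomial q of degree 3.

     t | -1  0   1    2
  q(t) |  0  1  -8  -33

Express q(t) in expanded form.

q(t) = -t^3 - 5t^2 - 3t + 1

Write q(t) = at^3 + bt^2 + ct + d. Substituting each data point gives a linear system:
  -a + b - c + d = 0
  d = 1
  a + b + c + d = -8
  8a + 4b + 2c + d = -33
Solving the system yields a = -1, b = -5, c = -3, d = 1.
So q(t) = -t^3 - 5t^2 - 3t + 1.
Check: q(0) = 1. ✓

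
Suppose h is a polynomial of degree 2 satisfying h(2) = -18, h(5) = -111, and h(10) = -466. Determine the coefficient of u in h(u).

Write h(u) = au^2 + bu + c. Substituting each data point gives a linear system:
  4a + 2b + c = -18
  25a + 5b + c = -111
  100a + 10b + c = -466
Solving the system yields a = -5, b = 4, c = -6.
So h(u) = -5u^2 + 4u - 6.
The coefficient of u is 4.

4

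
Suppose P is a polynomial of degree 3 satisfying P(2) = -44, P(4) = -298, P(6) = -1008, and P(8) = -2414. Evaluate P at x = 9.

Using the Lagrange interpolation formula with nodes 2, 4, 6, 8:
  L_0(x) = (x - 4)(x - 6)(x - 8) / -48
  L_1(x) = (x - 2)(x - 6)(x - 8) / 16
  L_2(x) = (x - 2)(x - 4)(x - 8) / -16
  L_3(x) = (x - 2)(x - 4)(x - 6) / 48
Then P(x) = -44·L_0(x) - 298·L_1(x) - 1008·L_2(x) - 2414·L_3(x).
Expanding and collecting terms gives P(x) = -5x³ + 3x² - 5x - 6.
Evaluating at x = 9: P(9) = -3453.

-3453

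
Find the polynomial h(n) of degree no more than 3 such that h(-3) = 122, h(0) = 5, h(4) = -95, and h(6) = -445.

h(n) = -3n^3 + 5n^2 + 3n + 5

Using the Lagrange interpolation formula with nodes -3, 0, 4, 6:
  L_0(n) = n(n - 4)(n - 6) / -189
  L_1(n) = (n + 3)(n - 4)(n - 6) / 72
  L_2(n) = (n + 3)n(n - 6) / -56
  L_3(n) = (n + 3)n(n - 4) / 108
Then h(n) = 122·L_0(n) + 5·L_1(n) - 95·L_2(n) - 445·L_3(n).
Expanding and collecting terms gives h(n) = -3n^3 + 5n^2 + 3n + 5.
Check: h(-3) = 122. ✓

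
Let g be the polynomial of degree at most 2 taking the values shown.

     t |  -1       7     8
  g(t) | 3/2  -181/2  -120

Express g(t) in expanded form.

Write g(t) = at^2 + bt + c. Substituting each data point gives a linear system:
  a - b + c = 3/2
  49a + 7b + c = -181/2
  64a + 8b + c = -120
Solving the system yields a = -2, b = 1/2, c = 4.
So g(t) = -2t² + (1/2)t + 4.
Check: g(8) = -120. ✓

g(t) = -2t^2 + (1/2)t + 4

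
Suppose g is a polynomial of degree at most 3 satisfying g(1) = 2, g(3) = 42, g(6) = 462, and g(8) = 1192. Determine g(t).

Using the Lagrange interpolation formula with nodes 1, 3, 6, 8:
  L_0(t) = (t - 3)(t - 6)(t - 8) / -70
  L_1(t) = (t - 1)(t - 6)(t - 8) / 30
  L_2(t) = (t - 1)(t - 3)(t - 8) / -30
  L_3(t) = (t - 1)(t - 3)(t - 6) / 70
Then g(t) = 2·L_0(t) + 42·L_1(t) + 462·L_2(t) + 1192·L_3(t).
Expanding and collecting terms gives g(t) = 3t^3 - 6t^2 + 5t.
Check: g(6) = 462. ✓

g(t) = 3t^3 - 6t^2 + 5t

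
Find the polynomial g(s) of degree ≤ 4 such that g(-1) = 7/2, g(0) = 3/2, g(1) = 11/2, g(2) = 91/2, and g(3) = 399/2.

g(s) = 2s^4 + s^3 + s^2 + 3/2

Write g(s) = as^4 + bs^3 + cs^2 + ds + e. Substituting each data point gives a linear system:
  a - b + c - d + e = 7/2
  e = 3/2
  a + b + c + d + e = 11/2
  16a + 8b + 4c + 2d + e = 91/2
  81a + 27b + 9c + 3d + e = 399/2
Solving the system yields a = 2, b = 1, c = 1, d = 0, e = 3/2.
So g(s) = 2s^4 + s^3 + s^2 + 3/2.
Check: g(1) = 11/2. ✓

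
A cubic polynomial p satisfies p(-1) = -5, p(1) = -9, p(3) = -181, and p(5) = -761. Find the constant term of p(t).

-1

Write p(t) = at^3 + bt^2 + ct + d. Substituting each data point gives a linear system:
  -a + b - c + d = -5
  a + b + c + d = -9
  27a + 9b + 3c + d = -181
  125a + 25b + 5c + d = -761
Solving the system yields a = -5, b = -6, c = 3, d = -1.
So p(t) = -5t^3 - 6t^2 + 3t - 1.
The constant term is -1.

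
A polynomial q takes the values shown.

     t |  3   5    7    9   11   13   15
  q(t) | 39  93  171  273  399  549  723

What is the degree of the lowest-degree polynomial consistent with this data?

Forward differences of the values at t = 3, 5, 7, 9, 11, 13, 15:
  q  : 39  93  171  273  399  549  723
  Δ  : 54  78  102  126  150  174
  Δ^2: 24  24  24  24  24
  Δ^3: 0  0  0  0
  Δ^4: 0  0  0
  Δ^5: 0  0
  Δ^6: 0
The second differences are constant (24) and nonzero, while all higher differences vanish, so the minimal degree is 2.

2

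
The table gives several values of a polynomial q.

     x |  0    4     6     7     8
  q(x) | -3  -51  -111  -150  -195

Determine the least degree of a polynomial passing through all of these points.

2

Divided differences on the nodes 0, 4, 6, 7, 8:
  order 0: -3  -51  -111  -150  -195
  order 1: -12  -30  -39  -45
  order 2: -3  -3  -3
  order 3: 0  0
  order 4: 0
The order-2 divided differences are all -3 (nonzero) and every higher order vanishes, so the data lies on a polynomial of degree exactly 2.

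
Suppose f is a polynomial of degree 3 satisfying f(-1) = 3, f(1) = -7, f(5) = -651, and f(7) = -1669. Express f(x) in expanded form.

Using the Lagrange interpolation formula with nodes -1, 1, 5, 7:
  L_0(x) = (x - 1)(x - 5)(x - 7) / -96
  L_1(x) = (x + 1)(x - 5)(x - 7) / 48
  L_2(x) = (x + 1)(x - 1)(x - 7) / -48
  L_3(x) = (x + 1)(x - 1)(x - 5) / 96
Then f(x) = 3·L_0(x) - 7·L_1(x) - 651·L_2(x) - 1669·L_3(x).
Expanding and collecting terms gives f(x) = -4x³ - 6x² - x + 4.
Check: f(5) = -651. ✓

f(x) = -4x^3 - 6x^2 - x + 4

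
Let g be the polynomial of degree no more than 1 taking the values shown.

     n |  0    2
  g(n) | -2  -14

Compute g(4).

-26

Write g(n) = an + b. Substituting each data point gives a linear system:
  b = -2
  2a + b = -14
Solving the system yields a = -6, b = -2.
So g(n) = -6n - 2.
Then g(4) = -26.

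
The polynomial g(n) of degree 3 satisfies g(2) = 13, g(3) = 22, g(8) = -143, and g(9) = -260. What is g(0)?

Using the Lagrange interpolation formula with nodes 2, 3, 8, 9:
  L_0(n) = (n - 3)(n - 8)(n - 9) / -42
  L_1(n) = (n - 2)(n - 8)(n - 9) / 30
  L_2(n) = (n - 2)(n - 3)(n - 9) / -30
  L_3(n) = (n - 2)(n - 3)(n - 8) / 42
Then g(n) = 13·L_0(n) + 22·L_1(n) - 143·L_2(n) - 260·L_3(n).
Expanding and collecting terms gives g(n) = -n^3 + 6n^2 - 2n + 1.
Evaluating at n = 0: g(0) = 1.

1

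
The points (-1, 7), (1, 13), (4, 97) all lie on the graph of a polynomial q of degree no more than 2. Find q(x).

q(x) = 5x^2 + 3x + 5

Write q(x) = ax^2 + bx + c. Substituting each data point gives a linear system:
  a - b + c = 7
  a + b + c = 13
  16a + 4b + c = 97
Solving the system yields a = 5, b = 3, c = 5.
So q(x) = 5x² + 3x + 5.
Check: q(1) = 13. ✓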